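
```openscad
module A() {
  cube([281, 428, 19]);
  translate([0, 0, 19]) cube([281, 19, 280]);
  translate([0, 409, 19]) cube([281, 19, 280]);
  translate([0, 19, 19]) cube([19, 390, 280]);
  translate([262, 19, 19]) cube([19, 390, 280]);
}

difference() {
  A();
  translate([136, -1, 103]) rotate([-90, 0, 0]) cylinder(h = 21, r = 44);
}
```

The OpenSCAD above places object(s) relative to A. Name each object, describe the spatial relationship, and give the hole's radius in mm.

The subtracted cylinder has r = 44 mm.

A is an open box. The open box has a circular hole through its front wall. The hole's radius is 44 mm.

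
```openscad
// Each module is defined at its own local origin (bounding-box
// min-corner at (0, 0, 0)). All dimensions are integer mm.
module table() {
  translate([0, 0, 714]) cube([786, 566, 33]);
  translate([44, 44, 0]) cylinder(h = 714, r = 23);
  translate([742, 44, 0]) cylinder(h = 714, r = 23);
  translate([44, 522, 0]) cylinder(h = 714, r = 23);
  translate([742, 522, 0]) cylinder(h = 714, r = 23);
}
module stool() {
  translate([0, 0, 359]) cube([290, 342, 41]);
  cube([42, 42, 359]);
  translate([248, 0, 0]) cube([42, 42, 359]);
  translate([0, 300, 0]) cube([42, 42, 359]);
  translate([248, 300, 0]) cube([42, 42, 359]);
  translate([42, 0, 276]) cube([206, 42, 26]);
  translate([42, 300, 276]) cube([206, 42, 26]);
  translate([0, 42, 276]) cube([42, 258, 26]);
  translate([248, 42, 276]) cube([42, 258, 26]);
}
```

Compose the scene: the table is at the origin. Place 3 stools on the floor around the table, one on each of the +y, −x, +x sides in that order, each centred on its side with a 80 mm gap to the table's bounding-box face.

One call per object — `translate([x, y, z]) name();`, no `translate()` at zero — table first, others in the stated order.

table();
translate([248, 646, 0]) stool();
translate([-370, 112, 0]) stool();
translate([866, 112, 0]) stool();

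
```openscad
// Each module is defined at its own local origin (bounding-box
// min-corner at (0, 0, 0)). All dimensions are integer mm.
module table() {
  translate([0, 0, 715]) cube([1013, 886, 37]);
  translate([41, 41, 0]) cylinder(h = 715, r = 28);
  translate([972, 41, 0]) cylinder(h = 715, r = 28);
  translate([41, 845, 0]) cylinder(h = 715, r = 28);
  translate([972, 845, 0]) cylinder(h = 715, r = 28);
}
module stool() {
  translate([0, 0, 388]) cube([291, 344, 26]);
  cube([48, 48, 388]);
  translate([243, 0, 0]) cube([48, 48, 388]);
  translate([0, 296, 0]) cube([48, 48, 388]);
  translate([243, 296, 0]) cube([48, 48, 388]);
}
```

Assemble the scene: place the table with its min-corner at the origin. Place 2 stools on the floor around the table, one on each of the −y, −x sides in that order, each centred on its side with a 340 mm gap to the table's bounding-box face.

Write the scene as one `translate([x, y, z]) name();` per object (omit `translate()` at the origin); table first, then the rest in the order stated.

table();
translate([361, -684, 0]) stool();
translate([-631, 271, 0]) stool();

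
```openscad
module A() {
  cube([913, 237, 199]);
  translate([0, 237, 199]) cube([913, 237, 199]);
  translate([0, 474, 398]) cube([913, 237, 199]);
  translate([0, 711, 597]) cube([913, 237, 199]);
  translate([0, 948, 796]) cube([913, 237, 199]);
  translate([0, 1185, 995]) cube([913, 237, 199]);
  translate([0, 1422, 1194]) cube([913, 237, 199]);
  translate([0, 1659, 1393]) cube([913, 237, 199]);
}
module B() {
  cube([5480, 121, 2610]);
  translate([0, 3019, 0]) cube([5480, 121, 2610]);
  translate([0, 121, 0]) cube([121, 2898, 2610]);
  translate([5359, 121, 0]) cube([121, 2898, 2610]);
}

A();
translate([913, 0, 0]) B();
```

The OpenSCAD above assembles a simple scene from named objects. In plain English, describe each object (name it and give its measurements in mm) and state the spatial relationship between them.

A is a run of 8 identical solid stair steps. Each tread is 913×237 mm and each step block is 199 mm high. Step 1 rests on the floor; step k is offset from step 1 by (k−1)×237 mm in y and (k−1)×199 mm in z.

B is the wall frame of a small rectangular building: four walls, each 2610 mm tall and 121 mm thick, enclosing a footprint 5480 mm (x) by 3140 mm (y) outside-to-outside, with no floor or roof. The front and back walls (the −y and +y sides) span the full width; the two side walls fit between them.

The house frame is against the staircase's +x side, with their −y faces flush.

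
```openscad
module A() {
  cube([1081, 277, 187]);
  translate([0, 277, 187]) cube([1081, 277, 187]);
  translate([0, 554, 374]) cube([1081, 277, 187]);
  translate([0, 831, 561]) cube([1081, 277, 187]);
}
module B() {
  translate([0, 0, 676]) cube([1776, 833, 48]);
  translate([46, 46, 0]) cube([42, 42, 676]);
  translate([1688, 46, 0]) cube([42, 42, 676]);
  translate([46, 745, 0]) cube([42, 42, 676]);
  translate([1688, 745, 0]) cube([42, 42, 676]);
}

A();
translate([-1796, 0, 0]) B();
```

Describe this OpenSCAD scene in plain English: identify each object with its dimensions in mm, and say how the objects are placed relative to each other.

A is a run of 4 identical solid stair steps. Each tread is 1081×277 mm and each step block is 187 mm high. Step 1 rests on the floor; step k is offset from step 1 by (k−1)×277 mm in y and (k−1)×187 mm in z.

B is a table with a 1776×833 mm rectangular top, 48 mm thick, top surface at z = 724 mm, supported by four 42×42 mm square legs, each inset 46 mm from the nearest pair of top edges, running from the floor.

The table is on the floor beside the staircase on its −x side.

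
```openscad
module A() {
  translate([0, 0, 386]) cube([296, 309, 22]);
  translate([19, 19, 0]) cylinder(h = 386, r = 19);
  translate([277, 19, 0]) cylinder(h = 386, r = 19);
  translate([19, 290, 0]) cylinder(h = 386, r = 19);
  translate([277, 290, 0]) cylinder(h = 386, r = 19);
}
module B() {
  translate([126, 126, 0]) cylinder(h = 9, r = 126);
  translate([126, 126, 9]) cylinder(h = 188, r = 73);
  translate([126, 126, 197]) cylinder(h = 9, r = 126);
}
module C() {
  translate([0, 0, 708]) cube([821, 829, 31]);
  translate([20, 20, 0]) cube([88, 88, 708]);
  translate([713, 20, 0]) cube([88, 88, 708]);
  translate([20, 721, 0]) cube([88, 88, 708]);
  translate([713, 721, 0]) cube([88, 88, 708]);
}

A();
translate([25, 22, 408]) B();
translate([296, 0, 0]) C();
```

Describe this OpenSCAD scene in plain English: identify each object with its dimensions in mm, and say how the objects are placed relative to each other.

A is a four-legged stool. The seat is 296×309 mm, 22 mm thick, top at z = 408 mm. It stands on four round legs, each 38 mm in diameter, from z = 0 to the seat underside, each leg's axis is inset half a diameter from the nearest pair of seat edges (so the leg's bounding box is flush with the corner).

B is a spool: two coaxial disc flanges of radius 126 mm and thickness 9 mm, joined by a core cylinder of radius 73 mm and height 188 mm. The lower flange rests on z = 0 and the three cylinders share a vertical axis.

C is a table with a 821×829 mm rectangular top, 31 mm thick, top surface at z = 739 mm, supported by four 88×88 mm square legs, each inset 20 mm from the nearest pair of top edges, running from the floor.

The spool is on top of the stool. The table is against the stool's +x side, with their −y faces flush.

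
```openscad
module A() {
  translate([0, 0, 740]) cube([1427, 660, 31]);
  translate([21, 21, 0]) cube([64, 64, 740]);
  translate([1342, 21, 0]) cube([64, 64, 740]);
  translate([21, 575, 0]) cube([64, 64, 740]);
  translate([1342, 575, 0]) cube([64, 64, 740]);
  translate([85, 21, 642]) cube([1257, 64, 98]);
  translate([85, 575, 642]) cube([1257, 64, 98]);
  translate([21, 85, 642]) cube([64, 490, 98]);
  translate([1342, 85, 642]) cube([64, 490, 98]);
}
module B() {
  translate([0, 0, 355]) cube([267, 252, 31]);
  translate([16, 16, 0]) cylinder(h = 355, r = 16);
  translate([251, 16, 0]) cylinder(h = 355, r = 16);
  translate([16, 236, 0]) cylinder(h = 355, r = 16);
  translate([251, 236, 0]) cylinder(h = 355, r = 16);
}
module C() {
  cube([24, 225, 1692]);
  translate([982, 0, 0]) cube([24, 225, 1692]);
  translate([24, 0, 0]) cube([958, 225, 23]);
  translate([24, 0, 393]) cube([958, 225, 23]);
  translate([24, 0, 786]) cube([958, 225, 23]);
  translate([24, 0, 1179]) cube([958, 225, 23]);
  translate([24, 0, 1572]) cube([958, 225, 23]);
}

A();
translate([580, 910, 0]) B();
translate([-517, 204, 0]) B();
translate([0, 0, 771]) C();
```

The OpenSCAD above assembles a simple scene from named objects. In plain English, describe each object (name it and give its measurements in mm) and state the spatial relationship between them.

A is a table: top 1427 mm (x) × 660 mm (y), 31 mm thick, upper face at z = 771 mm, on four 64×64 mm square legs, each inset 21 mm from the nearest pair of top edges, running from z = 0 to the bottom of the top. Four apron rails, 64 mm thick and 98 mm tall, run between adjacent legs with their top edges flush with the underside of the top and their outer faces flush with the legs' outer faces.

B is a simple wooden stool: a rectangular seat 267 mm (x) by 252 mm (y), 31 mm thick, top face at z = 386 mm, on four round legs, each 32 mm in diameter. The legs rest on z = 0, each leg's axis is inset half a diameter from the nearest pair of seat edges (so the leg's bounding box is flush with the corner).

C is a bookshelf 1006 mm wide overall, 225 mm deep and 1692 mm tall. The two sides are 24 mm thick vertical panels. 5 horizontal shelves of 23 mm thickness span between the inner faces of the sides; the lowest shelf sits on the floor and shelves are stacked with a clear vertical gap of 370 mm between each pair.

Two stools sit around the table at the +y, −x sides. The bookshelf is on top of the table.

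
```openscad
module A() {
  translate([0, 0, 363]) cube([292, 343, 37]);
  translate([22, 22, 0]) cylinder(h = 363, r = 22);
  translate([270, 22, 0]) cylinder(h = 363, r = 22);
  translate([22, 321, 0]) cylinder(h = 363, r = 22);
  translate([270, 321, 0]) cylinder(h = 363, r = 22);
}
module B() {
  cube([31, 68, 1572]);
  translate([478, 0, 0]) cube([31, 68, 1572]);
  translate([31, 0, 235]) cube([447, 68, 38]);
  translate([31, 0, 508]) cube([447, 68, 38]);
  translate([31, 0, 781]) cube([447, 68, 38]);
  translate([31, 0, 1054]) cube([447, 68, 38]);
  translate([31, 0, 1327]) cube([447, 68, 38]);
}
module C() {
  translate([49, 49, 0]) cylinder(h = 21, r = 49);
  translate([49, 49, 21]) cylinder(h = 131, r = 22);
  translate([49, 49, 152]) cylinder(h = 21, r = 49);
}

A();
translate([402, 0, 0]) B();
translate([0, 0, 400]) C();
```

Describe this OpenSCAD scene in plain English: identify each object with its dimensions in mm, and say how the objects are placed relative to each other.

A is a four-legged stool. The seat is a 292×343×37 mm slab whose top surface is at z = 400 mm; four round legs, each 44 mm in diameter, run from the floor (z = 0) to the underside of the seat, each leg's axis is inset half a diameter from the nearest pair of seat edges (so the leg's bounding box is flush with the corner).

B is a straight ladder. Two 31×68 mm vertical rails, 1572 mm tall, stand 509 mm apart (outside-to-outside) with their front faces coplanar on the −y side. 5 rungs, each 68 mm deep and 38 mm tall, span between the inner faces of the rails, front faces flush with the rails. The lowest rung's underside is at z = 235 mm and rungs are spaced 273 mm apart (underside to underside).

C is a spool: two coaxial disc flanges of radius 49 mm and thickness 21 mm, joined by a core cylinder of radius 22 mm and height 131 mm. The lower flange rests on z = 0 and the three cylinders share a vertical axis.

The ladder is on the floor beside the stool on its +x side. The spool is on top of the stool.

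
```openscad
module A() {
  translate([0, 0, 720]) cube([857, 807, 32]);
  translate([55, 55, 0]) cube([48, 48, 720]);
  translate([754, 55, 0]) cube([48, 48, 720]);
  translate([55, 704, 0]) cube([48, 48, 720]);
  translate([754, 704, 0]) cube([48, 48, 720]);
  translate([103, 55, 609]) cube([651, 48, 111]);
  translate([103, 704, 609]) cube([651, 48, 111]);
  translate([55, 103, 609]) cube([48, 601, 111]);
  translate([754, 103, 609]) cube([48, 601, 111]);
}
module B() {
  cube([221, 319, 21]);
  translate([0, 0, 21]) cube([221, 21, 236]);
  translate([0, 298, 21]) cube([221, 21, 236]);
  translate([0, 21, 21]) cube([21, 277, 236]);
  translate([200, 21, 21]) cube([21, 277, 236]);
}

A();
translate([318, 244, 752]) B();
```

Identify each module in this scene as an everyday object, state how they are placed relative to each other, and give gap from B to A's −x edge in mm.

A is a table. B is an open box. The open box is on top of the table, centred. The gap from the open box to the table's −x edge is 318 mm.

The open box's min-x is at 318; the table's min-x is 0; gap = 318 mm.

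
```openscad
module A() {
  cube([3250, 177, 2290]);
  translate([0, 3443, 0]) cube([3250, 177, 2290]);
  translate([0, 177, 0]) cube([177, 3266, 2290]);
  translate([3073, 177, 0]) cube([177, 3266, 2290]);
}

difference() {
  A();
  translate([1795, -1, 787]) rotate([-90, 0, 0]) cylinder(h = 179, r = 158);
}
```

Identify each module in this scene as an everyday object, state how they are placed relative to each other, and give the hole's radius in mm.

A is a house frame. The house frame has a circular hole through its front wall. The hole's radius is 158 mm.

The subtracted cylinder has r = 158 mm.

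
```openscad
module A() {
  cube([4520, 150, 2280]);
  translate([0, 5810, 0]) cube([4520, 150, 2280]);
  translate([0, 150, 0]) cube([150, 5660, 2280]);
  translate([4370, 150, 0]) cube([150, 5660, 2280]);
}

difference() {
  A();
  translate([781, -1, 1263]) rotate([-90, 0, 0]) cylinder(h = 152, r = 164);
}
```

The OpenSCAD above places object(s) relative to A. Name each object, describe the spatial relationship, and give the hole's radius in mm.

A is a house frame. The house frame has a circular hole through its front wall. The hole's radius is 164 mm.

The subtracted cylinder has r = 164 mm.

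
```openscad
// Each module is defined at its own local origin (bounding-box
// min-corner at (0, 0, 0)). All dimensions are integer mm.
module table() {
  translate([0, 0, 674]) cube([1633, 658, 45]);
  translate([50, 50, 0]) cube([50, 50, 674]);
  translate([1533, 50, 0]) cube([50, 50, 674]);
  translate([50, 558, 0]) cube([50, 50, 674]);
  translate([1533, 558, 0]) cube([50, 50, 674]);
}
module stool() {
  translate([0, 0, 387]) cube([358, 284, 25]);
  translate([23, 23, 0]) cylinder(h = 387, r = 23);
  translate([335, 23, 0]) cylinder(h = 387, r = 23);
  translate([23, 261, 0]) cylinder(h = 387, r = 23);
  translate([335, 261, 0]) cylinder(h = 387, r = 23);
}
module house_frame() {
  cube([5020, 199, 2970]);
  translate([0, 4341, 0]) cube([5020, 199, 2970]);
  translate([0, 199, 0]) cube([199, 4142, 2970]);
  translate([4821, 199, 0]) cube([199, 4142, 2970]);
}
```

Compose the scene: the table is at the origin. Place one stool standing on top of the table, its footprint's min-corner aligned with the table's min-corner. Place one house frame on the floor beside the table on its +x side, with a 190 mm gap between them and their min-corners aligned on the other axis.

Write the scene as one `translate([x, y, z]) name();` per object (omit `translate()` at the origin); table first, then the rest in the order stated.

table();
translate([0, 0, 719]) stool();
translate([1823, 0, 0]) house_frame();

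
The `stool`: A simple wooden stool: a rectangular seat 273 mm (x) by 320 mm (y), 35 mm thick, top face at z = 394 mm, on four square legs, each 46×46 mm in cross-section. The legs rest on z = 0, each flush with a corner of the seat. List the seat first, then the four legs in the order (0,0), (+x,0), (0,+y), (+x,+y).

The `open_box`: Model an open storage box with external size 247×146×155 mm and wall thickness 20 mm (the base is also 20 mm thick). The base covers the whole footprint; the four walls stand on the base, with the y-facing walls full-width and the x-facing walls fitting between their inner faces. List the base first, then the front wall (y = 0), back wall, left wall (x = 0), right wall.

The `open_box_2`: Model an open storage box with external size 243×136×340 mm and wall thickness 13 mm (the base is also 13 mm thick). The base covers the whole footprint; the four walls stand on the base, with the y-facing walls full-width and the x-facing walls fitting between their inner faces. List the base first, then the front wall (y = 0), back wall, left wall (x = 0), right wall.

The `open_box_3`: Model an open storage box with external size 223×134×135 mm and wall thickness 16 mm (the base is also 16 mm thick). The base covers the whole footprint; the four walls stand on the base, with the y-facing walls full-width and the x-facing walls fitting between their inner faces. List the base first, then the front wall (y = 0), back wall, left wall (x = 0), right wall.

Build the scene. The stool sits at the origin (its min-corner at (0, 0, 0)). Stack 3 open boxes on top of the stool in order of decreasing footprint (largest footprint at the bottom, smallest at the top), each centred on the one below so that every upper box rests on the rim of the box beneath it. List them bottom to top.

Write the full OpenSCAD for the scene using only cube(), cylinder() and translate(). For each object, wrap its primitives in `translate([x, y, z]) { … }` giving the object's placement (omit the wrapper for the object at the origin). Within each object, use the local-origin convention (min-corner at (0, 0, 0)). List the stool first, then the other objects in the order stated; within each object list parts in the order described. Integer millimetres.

translate([0, 0, 359]) cube([273, 320, 35]);
cube([46, 46, 359]);
translate([227, 0, 0]) cube([46, 46, 359]);
translate([0, 274, 0]) cube([46, 46, 359]);
translate([227, 274, 0]) cube([46, 46, 359]);
translate([13, 87, 394]) {
  cube([247, 146, 20]);
  translate([0, 0, 20]) cube([247, 20, 135]);
  translate([0, 126, 20]) cube([247, 20, 135]);
  translate([0, 20, 20]) cube([20, 106, 135]);
  translate([227, 20, 20]) cube([20, 106, 135]);
}
translate([15, 92, 549]) {
  cube([243, 136, 13]);
  translate([0, 0, 13]) cube([243, 13, 327]);
  translate([0, 123, 13]) cube([243, 13, 327]);
  translate([0, 13, 13]) cube([13, 110, 327]);
  translate([230, 13, 13]) cube([13, 110, 327]);
}
translate([25, 93, 889]) {
  cube([223, 134, 16]);
  translate([0, 0, 16]) cube([223, 16, 119]);
  translate([0, 118, 16]) cube([223, 16, 119]);
  translate([0, 16, 16]) cube([16, 102, 119]);
  translate([207, 16, 16]) cube([16, 102, 119]);
}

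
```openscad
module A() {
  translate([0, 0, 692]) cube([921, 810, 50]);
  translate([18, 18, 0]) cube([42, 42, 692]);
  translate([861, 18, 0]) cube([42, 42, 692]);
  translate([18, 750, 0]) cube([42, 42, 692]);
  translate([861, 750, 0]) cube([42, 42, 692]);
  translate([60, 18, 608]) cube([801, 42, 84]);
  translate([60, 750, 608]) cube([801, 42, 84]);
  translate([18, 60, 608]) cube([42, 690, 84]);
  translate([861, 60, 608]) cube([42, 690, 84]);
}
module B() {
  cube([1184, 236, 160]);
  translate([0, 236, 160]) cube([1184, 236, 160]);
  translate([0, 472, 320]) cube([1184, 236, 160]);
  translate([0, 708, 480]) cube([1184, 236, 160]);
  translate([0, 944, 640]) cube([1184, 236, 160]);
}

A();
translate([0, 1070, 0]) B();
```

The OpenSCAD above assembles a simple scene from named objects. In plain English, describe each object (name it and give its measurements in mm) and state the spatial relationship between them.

A is a table: top 921 mm (x) × 810 mm (y), 50 mm thick, upper face at z = 742 mm, on four 42×42 mm square legs, each inset 18 mm from the nearest pair of top edges, running from z = 0 to the bottom of the top. Four apron rails, 42 mm thick and 84 mm tall, run between adjacent legs with their top edges flush with the underside of the top and their outer faces flush with the legs' outer faces.

B is a run of 5 identical solid stair steps. Each tread is 1184×236 mm and each step block is 160 mm high. Step 1 rests on the floor; step k is offset from step 1 by (k−1)×236 mm in y and (k−1)×160 mm in z.

The staircase is on the floor beside the table on its +y side.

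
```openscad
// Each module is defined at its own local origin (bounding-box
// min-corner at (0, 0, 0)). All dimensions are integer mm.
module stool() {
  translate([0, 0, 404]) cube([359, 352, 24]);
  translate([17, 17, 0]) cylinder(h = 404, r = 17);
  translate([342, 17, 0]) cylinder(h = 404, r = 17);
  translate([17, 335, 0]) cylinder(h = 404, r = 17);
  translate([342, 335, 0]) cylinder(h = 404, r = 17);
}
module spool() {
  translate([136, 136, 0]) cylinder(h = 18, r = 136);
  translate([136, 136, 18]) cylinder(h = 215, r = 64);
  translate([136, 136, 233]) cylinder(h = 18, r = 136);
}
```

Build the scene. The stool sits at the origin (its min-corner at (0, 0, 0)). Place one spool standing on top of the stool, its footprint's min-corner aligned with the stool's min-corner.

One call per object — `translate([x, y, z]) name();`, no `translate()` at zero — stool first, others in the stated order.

stool();
translate([0, 0, 428]) spool();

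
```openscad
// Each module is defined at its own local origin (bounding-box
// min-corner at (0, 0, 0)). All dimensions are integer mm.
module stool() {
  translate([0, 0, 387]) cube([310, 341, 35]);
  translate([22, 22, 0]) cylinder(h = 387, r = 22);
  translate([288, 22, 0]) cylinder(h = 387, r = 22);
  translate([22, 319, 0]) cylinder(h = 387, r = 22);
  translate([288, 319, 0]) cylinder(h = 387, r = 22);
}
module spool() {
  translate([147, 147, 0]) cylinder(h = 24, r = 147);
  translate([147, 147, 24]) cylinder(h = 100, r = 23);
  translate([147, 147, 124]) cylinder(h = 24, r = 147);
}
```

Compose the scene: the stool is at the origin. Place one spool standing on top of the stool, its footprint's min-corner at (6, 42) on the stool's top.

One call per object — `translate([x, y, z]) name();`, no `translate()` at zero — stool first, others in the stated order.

stool();
translate([6, 42, 422]) spool();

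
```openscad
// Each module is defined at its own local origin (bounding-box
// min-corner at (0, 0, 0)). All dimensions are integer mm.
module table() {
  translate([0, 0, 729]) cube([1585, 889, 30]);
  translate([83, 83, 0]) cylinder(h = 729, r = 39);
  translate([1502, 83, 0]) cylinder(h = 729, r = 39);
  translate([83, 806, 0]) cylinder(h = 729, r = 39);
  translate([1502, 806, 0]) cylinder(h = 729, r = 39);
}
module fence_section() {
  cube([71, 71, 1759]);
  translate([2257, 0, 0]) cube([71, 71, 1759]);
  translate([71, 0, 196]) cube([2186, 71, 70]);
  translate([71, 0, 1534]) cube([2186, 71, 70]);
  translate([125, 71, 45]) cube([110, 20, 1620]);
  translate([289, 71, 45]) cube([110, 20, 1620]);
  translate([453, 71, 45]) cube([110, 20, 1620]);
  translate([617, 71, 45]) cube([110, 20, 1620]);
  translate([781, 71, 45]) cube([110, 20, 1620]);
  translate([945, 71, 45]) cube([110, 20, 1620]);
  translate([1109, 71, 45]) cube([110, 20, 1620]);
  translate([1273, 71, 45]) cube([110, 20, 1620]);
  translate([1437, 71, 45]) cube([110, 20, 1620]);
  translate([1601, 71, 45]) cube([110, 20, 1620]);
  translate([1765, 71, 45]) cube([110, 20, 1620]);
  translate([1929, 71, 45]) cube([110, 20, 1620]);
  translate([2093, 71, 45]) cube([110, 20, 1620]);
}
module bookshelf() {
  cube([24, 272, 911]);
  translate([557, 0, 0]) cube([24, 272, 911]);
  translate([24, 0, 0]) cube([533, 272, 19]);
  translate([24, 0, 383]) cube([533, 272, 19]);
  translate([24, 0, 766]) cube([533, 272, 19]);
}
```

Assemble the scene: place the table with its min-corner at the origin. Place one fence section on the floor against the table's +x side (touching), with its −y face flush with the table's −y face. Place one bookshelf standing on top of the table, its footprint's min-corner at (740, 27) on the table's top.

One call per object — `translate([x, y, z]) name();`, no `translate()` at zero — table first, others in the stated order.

table();
translate([1585, 0, 0]) fence_section();
translate([740, 27, 759]) bookshelf();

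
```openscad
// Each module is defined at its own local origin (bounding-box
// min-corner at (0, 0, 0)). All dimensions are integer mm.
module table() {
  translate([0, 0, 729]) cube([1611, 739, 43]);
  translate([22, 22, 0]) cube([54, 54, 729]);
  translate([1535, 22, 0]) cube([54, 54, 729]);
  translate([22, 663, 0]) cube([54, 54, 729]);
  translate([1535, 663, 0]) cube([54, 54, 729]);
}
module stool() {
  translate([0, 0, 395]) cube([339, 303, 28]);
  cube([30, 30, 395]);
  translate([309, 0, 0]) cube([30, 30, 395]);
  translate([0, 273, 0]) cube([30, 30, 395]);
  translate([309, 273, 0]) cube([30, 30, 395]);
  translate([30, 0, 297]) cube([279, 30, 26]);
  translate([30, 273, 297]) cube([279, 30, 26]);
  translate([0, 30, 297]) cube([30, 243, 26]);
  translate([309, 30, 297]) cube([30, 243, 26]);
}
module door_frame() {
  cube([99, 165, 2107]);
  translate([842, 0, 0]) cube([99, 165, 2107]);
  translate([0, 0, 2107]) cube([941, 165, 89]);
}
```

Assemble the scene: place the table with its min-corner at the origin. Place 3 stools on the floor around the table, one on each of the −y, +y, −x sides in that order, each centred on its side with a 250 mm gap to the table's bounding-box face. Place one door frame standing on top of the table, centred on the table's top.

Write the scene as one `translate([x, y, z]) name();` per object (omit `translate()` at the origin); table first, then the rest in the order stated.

table();
translate([636, -553, 0]) stool();
translate([636, 989, 0]) stool();
translate([-589, 218, 0]) stool();
translate([335, 287, 772]) door_frame();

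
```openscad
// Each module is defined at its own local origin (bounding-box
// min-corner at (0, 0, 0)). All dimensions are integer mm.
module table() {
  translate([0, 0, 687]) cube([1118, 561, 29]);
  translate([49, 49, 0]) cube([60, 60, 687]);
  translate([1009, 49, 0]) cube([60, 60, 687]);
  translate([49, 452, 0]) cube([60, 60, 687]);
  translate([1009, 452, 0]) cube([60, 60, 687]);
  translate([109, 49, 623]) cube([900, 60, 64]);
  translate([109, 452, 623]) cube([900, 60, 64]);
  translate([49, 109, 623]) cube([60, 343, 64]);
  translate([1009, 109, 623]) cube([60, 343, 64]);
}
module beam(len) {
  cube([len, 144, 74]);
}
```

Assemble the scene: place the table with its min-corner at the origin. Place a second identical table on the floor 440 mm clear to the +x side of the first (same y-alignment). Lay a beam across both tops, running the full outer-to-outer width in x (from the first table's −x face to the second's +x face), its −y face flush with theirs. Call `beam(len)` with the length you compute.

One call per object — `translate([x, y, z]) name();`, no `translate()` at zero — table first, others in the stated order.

table();
translate([1558, 0, 0]) table();
translate([0, 0, 716]) beam(2676);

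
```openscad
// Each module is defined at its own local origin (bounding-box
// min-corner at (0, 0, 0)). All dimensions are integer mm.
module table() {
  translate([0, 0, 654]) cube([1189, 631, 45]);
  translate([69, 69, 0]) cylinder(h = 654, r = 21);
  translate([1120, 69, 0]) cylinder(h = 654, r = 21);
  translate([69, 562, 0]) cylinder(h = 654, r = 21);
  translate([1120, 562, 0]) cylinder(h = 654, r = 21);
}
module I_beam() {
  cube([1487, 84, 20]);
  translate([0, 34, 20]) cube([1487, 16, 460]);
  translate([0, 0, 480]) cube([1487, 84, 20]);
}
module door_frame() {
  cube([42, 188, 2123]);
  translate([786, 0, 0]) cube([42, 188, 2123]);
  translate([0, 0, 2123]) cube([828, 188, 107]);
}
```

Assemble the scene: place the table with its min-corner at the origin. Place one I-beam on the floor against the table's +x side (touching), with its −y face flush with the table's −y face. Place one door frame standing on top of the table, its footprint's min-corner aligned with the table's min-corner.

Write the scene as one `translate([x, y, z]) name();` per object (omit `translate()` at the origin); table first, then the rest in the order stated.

table();
translate([1189, 0, 0]) I_beam();
translate([0, 0, 699]) door_frame();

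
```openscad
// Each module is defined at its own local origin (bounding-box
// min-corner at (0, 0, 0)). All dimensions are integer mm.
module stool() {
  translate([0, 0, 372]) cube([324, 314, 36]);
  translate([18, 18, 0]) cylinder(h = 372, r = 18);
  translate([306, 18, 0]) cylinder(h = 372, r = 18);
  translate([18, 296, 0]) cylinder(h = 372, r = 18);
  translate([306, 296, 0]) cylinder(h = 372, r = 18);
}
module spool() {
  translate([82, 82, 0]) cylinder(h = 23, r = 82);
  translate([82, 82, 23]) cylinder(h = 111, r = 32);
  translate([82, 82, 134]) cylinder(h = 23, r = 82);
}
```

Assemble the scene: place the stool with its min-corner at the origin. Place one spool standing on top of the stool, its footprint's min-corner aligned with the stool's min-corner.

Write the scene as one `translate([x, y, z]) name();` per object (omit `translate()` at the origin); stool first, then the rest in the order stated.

stool();
translate([0, 0, 408]) spool();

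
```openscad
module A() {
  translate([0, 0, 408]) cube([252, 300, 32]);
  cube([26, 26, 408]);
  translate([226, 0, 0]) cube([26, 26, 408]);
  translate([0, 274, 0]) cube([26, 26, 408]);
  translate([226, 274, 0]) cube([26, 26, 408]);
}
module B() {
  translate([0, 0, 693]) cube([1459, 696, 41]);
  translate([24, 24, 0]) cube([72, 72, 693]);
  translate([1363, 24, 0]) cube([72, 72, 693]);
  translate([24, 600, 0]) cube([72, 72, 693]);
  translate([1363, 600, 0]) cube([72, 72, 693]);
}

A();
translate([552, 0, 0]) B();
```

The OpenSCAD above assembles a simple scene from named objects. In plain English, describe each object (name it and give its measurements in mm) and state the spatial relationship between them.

A is a simple wooden stool: a rectangular seat 252 mm (x) by 300 mm (y), 32 mm thick, top face at z = 440 mm, on four square legs, each 26×26 mm in cross-section. The legs rest on z = 0, each flush with a corner of the seat.

B is a rectangular dining table. The top is 1459×696×41 mm with its upper surface at z = 734 mm. It stands on four 72×72 mm square legs, each inset 24 mm from the nearest pair of top edges, running from the floor to the underside of the top.

The table is on the floor beside the stool on its +x side.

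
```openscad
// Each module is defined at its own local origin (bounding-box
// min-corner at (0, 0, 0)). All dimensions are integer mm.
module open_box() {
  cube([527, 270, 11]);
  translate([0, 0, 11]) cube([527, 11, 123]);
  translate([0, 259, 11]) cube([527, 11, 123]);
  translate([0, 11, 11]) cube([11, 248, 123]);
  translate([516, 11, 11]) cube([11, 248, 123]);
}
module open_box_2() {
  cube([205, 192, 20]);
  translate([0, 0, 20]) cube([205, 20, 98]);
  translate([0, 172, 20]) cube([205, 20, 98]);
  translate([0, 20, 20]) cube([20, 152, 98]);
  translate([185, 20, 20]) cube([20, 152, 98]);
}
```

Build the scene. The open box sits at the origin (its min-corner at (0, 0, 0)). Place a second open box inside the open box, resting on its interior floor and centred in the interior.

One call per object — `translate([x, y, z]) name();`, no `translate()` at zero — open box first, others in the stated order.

open_box();
translate([161, 39, 11]) open_box_2();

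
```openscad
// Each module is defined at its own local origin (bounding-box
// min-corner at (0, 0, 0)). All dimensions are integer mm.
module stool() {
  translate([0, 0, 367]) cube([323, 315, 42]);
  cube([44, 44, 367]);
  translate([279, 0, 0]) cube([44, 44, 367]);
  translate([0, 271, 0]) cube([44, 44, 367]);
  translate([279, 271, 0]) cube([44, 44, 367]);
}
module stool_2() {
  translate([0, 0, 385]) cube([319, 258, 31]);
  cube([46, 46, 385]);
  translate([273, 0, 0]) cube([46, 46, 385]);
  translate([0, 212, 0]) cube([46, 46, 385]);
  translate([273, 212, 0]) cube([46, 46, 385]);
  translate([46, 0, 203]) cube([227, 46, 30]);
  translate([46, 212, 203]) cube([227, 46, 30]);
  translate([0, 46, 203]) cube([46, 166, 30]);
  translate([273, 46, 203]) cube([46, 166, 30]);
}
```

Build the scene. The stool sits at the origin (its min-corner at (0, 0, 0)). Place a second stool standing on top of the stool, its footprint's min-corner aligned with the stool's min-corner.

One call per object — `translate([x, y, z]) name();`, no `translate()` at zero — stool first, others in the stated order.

stool();
translate([0, 0, 409]) stool_2();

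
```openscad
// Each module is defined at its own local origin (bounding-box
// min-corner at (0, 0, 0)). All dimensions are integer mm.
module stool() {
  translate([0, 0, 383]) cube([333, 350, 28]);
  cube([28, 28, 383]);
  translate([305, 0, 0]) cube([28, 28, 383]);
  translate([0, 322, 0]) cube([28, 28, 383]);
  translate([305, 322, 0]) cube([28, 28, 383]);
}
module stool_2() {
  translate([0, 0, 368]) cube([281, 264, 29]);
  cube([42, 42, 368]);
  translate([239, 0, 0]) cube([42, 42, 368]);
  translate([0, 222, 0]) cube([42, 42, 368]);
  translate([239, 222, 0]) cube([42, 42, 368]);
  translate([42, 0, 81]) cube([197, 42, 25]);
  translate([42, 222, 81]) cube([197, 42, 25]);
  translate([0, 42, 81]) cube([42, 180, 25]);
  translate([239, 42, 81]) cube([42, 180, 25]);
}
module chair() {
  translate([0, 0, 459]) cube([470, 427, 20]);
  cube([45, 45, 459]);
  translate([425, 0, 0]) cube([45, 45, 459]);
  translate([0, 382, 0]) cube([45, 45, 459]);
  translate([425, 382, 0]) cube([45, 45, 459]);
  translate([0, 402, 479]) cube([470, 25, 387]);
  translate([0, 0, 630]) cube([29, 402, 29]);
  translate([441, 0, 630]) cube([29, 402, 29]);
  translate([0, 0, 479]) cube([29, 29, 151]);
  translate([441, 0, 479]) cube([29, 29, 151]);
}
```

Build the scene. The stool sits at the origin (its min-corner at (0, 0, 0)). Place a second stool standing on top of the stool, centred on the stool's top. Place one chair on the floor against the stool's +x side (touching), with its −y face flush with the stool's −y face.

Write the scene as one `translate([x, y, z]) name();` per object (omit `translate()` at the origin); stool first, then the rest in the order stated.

stool();
translate([26, 43, 411]) stool_2();
translate([333, 0, 0]) chair();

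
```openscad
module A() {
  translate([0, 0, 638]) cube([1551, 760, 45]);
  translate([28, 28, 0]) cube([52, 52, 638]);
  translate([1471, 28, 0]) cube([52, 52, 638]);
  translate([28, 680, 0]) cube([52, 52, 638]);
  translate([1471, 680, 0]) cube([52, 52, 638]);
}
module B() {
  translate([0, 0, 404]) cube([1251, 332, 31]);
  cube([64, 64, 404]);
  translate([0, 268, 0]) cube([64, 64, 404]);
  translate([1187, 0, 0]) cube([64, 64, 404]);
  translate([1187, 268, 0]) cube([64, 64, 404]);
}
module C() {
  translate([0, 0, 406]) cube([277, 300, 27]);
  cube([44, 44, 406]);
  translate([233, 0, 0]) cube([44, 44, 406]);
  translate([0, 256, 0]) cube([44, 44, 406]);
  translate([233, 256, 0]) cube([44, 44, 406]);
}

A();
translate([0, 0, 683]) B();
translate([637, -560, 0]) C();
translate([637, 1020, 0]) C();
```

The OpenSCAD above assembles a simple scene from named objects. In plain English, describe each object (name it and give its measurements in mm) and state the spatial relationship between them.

A is a table with a 1551×760 mm rectangular top, 45 mm thick, top surface at z = 683 mm, supported by four 52×52 mm square legs, each inset 28 mm from the nearest pair of top edges, running from the floor.

B is a long wooden bench with a 1251 mm (x) × 332 mm (y) seat, 31 mm thick, its top surface 435 mm above the floor. Four 64 mm square legs at the seat corners, flush with the edges, run from z = 0 to the seat underside.

C is a simple wooden stool: a rectangular seat 277 mm (x) by 300 mm (y), 27 mm thick, top face at z = 433 mm, on four square legs, each 44×44 mm in cross-section. The legs rest on z = 0, each flush with a corner of the seat.

The bench is on top of the table. Two stools sit around the table at the −y, +y sides.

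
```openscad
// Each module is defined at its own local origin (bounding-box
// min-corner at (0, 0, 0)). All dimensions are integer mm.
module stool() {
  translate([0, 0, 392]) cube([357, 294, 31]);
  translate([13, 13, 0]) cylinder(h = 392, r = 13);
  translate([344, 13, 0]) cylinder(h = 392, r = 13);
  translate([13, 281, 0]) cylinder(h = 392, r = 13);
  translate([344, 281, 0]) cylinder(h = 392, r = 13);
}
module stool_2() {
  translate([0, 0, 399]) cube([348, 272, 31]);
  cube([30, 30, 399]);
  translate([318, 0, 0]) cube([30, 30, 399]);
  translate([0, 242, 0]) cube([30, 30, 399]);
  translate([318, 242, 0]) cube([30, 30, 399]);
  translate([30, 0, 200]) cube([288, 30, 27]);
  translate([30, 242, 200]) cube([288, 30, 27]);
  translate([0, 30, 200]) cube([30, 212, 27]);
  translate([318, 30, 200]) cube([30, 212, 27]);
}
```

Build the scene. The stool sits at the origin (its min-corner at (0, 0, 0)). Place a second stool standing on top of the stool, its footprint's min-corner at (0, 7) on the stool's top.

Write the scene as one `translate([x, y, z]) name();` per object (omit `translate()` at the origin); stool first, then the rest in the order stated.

stool();
translate([0, 7, 423]) stool_2();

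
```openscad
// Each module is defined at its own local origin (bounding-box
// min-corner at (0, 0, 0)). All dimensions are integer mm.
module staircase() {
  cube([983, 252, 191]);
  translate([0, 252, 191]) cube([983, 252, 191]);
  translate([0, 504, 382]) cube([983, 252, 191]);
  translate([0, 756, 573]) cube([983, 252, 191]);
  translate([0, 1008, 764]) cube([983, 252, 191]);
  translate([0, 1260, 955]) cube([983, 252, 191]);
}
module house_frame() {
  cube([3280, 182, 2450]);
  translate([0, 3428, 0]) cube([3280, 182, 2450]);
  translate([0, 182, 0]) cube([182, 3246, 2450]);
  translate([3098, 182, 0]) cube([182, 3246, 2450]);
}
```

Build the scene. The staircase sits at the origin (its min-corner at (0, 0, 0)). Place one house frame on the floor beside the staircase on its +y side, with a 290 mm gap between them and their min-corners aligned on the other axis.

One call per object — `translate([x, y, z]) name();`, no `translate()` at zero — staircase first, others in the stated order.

staircase();
translate([0, 1802, 0]) house_frame();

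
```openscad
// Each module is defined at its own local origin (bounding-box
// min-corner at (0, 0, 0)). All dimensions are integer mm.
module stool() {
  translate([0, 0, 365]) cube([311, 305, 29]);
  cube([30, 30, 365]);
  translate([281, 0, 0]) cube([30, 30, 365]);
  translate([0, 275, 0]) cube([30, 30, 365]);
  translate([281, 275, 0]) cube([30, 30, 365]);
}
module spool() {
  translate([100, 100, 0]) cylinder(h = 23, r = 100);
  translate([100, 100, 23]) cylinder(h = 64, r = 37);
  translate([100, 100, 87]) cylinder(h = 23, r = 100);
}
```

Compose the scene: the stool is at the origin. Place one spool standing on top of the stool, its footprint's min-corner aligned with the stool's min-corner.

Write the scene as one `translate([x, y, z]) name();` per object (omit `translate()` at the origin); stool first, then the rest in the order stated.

stool();
translate([0, 0, 394]) spool();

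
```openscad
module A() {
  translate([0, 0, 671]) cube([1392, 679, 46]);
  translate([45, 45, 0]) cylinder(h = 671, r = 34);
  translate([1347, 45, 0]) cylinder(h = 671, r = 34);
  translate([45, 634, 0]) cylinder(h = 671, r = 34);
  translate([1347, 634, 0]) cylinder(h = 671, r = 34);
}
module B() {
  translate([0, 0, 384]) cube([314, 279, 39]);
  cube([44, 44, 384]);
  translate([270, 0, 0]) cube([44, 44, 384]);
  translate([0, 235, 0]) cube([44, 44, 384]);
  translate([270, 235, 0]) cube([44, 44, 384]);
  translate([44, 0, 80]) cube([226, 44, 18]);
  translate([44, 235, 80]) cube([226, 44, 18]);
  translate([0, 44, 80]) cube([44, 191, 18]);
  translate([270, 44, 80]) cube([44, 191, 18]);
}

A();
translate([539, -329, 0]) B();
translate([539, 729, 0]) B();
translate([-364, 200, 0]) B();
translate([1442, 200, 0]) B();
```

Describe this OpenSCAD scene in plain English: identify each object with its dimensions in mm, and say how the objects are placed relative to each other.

A is a table with a 1392×679 mm rectangular top, 46 mm thick, top surface at z = 717 mm, supported by four round legs of 68 mm diameter, each leg's bounding box inset 11 mm from the nearest pair of top edges, running from the floor.

B is a four-legged stool. The seat is a 314×279×39 mm slab whose top surface is at z = 423 mm; four square legs, each 44×44 mm in cross-section, run from the floor (z = 0) to the underside of the seat, each flush with a corner of the seat. Four stretchers, 44 mm wide and 18 mm tall, connect adjacent legs with their undersides at z = 80 mm, each running between the inner faces of the legs it joins and aligned with the legs' outer faces on the other axis.

Four stools sit around the table at the −y, +y, −x, +x sides.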